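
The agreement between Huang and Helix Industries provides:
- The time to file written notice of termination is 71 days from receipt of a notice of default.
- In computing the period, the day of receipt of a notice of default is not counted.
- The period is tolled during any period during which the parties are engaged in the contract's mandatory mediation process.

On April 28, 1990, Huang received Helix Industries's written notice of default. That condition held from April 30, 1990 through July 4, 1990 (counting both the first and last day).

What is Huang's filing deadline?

September 12, 1990

71 days after April 28, 1990 is July 8, 1990.
From April 30, 1990 through July 4, 1990 inclusive is 66 days; tolling adds 66 days: July 8, 1990 + 66 days = September 12, 1990.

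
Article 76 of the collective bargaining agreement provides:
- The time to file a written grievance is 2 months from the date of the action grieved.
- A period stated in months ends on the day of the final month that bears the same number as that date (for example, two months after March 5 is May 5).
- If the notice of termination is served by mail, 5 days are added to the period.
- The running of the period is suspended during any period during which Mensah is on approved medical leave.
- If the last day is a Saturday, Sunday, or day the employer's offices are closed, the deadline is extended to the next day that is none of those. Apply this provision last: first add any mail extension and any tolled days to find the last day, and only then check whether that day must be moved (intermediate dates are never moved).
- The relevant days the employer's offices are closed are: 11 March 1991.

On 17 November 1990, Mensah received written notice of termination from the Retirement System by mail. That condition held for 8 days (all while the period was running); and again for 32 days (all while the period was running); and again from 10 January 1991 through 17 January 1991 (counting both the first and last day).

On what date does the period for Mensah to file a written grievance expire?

2 months after 17 November 1990 is January 17, 1991.
Service was by mail, adding 5 days: January 17, 1991 + 5 days = January 22, 1991.
Tolling adds 8 days: January 22, 1991 + 8 days = January 30, 1991.
Tolling adds 32 days: January 30, 1991 + 32 days = March 3, 1991.
From January 10, 1991 through January 17, 1991 inclusive is 8 days; tolling adds 8 days: March 3, 1991 + 8 days = March 11, 1991.
March 11, 1991 is a listed holiday. The next qualifying day is March 12, 1991.

March 12, 1991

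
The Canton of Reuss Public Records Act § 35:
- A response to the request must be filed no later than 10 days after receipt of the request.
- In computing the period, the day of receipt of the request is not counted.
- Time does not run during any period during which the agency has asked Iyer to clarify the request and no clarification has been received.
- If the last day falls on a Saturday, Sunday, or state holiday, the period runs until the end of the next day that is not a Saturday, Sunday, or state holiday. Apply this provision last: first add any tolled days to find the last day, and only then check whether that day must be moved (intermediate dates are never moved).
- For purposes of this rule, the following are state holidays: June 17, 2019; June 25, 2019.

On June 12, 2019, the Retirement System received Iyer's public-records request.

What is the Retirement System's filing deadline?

10 days after June 12, 2019 is June 22, 2019.
June 22, 2019 is Saturday; June 23, 2019 is Sunday. The next qualifying day is June 24, 2019.

June 24, 2019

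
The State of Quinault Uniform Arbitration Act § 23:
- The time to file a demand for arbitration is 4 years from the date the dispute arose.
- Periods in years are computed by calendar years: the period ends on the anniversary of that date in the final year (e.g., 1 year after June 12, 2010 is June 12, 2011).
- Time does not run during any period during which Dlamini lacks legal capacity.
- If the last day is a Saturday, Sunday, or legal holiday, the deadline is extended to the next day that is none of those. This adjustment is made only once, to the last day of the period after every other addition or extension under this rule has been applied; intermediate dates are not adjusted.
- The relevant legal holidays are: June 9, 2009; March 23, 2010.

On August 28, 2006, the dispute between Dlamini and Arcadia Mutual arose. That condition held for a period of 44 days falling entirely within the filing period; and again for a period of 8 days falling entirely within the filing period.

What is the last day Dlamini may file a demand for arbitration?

October 19, 2010

4 years after August 28, 2006 is August 28, 2010.
Tolling adds 44 days: August 28, 2010 + 44 days = October 11, 2010.
Tolling adds 8 days: October 11, 2010 + 8 days = October 19, 2010.
October 19, 2010 is a Tuesday and not a legal holiday, so no extension applies.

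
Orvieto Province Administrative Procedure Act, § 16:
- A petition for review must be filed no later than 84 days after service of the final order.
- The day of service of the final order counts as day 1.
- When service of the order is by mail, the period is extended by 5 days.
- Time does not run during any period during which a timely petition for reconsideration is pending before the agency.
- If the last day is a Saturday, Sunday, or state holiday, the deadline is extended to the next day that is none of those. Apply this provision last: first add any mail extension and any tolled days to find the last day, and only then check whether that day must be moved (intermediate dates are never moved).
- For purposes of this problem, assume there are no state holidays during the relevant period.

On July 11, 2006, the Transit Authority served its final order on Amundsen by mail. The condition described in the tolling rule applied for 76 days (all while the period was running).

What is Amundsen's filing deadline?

Counting July 11, 2006 as day 1, day 84 is October 2, 2006.
Service was by mail, adding 5 days: October 2, 2006 + 5 days = October 7, 2006.
Tolling adds 76 days: October 7, 2006 + 76 days = December 22, 2006.
December 22, 2006 is a Friday and not a state holiday, so no extension applies.

December 22, 2006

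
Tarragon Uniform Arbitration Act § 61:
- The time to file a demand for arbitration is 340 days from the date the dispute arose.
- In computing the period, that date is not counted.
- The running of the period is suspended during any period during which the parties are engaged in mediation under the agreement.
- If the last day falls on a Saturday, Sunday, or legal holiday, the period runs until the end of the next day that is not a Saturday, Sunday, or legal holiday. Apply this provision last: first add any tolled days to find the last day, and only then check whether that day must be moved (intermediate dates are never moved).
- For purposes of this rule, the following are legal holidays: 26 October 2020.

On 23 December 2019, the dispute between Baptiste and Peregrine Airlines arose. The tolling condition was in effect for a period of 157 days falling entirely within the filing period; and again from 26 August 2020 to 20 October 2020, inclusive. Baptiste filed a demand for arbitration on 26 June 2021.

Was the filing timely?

340 days after 23 December 2019 is November 27, 2020.
Tolling adds 157 days: November 27, 2020 + 157 days = May 3, 2021.
From August 26, 2020 through October 20, 2020 inclusive is 56 days; tolling adds 56 days: May 3, 2021 + 56 days = June 28, 2021.
June 28, 2021 is a Monday and not a legal holiday, so no extension applies.
The deadline is June 28, 2021; the filing on June 26, 2021 is on or before that date.

Yes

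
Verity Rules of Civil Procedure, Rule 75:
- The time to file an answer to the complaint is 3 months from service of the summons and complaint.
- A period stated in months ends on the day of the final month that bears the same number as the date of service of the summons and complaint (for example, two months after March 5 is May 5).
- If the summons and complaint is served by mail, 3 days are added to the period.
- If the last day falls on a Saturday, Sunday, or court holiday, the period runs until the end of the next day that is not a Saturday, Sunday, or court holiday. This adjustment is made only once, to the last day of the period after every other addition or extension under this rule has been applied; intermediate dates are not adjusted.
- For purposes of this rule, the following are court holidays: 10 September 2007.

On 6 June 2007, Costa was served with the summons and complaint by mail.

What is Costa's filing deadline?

September 11, 2007

3 months after 6 June 2007 is September 6, 2007.
Service was by mail, adding 3 days: September 6, 2007 + 3 days = September 9, 2007.
September 9, 2007 is Sunday; September 10, 2007 is a listed holiday. The next qualifying day is September 11, 2007.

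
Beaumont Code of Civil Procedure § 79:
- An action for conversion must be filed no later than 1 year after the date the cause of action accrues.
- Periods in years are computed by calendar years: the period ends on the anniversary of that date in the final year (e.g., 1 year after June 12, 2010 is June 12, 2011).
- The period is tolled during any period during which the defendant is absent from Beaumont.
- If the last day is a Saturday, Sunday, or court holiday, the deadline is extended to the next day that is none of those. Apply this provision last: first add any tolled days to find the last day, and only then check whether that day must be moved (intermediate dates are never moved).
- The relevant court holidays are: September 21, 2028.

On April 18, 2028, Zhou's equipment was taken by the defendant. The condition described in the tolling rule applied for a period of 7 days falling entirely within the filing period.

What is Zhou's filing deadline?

1 year after April 18, 2028 is April 18, 2029.
Tolling adds 7 days: April 18, 2029 + 7 days = April 25, 2029.
April 25, 2029 is a Wednesday and not a court holiday, so no extension applies.

April 25, 2029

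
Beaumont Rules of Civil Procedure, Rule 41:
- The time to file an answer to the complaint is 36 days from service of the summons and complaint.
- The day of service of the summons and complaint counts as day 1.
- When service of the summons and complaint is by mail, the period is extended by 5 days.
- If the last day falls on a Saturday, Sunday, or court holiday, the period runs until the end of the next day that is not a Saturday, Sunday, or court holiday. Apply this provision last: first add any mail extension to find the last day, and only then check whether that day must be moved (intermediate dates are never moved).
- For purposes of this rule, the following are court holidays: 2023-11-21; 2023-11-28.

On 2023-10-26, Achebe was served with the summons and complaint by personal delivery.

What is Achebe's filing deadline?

Counting 2023-10-26 as day 1, day 36 is November 30, 2023.
Service was not by mail, so no mail extension applies.
November 30, 2023 is a Thursday and not a court holiday, so no extension applies.

November 30, 2023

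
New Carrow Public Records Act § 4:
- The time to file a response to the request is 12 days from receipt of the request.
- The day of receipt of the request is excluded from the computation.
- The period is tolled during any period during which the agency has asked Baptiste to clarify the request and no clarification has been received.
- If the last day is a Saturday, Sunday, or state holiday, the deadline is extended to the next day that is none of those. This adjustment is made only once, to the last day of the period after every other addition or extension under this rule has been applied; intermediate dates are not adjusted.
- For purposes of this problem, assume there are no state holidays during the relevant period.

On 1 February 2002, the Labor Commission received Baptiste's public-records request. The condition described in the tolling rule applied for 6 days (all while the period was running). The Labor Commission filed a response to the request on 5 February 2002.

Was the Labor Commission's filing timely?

12 days after 1 February 2002 is February 13, 2002.
Tolling adds 6 days: February 13, 2002 + 6 days = February 19, 2002.
February 19, 2002 is a Tuesday and not a state holiday, so no extension applies.
The deadline is February 19, 2002; the filing on February 5, 2002 is on or before that date.

Yes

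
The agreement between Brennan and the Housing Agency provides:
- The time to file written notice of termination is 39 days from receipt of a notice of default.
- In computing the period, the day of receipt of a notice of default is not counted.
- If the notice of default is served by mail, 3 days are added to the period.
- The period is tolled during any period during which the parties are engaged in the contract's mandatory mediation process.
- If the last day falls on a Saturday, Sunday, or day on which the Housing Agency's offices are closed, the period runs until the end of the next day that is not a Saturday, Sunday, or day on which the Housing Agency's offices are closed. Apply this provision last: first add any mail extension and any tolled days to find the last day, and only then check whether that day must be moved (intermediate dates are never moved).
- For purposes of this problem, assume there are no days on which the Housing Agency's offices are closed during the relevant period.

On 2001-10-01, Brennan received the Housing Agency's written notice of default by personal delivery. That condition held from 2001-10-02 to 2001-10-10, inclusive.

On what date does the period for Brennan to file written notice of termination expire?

November 19, 2001

39 days after 2001-10-01 is November 9, 2001.
Service was not by mail, so no mail extension applies.
From October 2, 2001 through October 10, 2001 inclusive is 9 days; tolling adds 9 days: November 9, 2001 + 9 days = November 18, 2001.
November 18, 2001 is Sunday. The next qualifying day is November 19, 2001.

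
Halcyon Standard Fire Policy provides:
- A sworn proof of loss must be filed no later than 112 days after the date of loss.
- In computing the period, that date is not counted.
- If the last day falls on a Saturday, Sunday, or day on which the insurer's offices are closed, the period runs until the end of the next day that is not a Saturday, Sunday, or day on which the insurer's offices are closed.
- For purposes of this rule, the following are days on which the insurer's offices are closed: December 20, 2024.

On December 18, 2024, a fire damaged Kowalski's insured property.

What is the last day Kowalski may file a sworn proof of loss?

April 9, 2025

112 days after December 18, 2024 is April 9, 2025.
April 9, 2025 is a Wednesday and not a day on which the insurer's offices are closed, so no extension applies.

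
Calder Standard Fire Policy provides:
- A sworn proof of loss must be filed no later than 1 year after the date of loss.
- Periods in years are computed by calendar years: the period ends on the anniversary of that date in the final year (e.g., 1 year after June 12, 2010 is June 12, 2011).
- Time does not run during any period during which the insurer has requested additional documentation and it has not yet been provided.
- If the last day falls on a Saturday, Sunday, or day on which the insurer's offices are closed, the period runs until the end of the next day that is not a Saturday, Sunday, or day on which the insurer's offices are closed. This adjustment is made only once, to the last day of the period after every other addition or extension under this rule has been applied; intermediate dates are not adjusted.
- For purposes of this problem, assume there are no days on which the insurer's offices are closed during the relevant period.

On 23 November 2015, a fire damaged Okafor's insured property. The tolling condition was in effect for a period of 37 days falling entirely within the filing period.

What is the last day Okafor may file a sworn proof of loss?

December 30, 2016

1 year after 23 November 2015 is November 23, 2016.
Tolling adds 37 days: November 23, 2016 + 37 days = December 30, 2016.
December 30, 2016 is a Friday and not a day on which the insurer's offices are closed, so no extension applies.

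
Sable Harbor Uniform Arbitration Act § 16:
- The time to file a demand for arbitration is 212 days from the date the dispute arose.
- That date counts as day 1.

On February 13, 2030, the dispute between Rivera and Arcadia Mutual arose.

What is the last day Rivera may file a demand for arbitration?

Counting February 13, 2030 as day 1, day 212 is September 12, 2030.

September 12, 2030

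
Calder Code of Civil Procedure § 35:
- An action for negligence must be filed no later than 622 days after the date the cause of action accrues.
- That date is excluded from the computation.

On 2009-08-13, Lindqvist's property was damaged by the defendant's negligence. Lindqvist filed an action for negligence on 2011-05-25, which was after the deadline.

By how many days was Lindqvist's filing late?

622 days after 2009-08-13 is April 27, 2011.
The deadline is April 27, 2011; from April 27, 2011 to May 25, 2011 is 28 days.

28 days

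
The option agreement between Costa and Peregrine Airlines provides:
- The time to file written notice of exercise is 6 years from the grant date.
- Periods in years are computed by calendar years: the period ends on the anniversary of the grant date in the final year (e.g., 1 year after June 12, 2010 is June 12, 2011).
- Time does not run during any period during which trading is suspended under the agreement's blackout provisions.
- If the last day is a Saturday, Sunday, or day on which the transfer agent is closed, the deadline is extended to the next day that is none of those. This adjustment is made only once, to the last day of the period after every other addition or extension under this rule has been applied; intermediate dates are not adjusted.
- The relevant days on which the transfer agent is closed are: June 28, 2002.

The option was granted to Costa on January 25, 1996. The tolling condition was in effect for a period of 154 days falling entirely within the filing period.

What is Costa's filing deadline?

6 years after January 25, 1996 is January 25, 2002.
Tolling adds 154 days: January 25, 2002 + 154 days = June 28, 2002.
June 28, 2002 is a listed holiday; June 29, 2002 is Saturday; June 30, 2002 is Sunday. The next qualifying day is July 1, 2002.

July 1, 2002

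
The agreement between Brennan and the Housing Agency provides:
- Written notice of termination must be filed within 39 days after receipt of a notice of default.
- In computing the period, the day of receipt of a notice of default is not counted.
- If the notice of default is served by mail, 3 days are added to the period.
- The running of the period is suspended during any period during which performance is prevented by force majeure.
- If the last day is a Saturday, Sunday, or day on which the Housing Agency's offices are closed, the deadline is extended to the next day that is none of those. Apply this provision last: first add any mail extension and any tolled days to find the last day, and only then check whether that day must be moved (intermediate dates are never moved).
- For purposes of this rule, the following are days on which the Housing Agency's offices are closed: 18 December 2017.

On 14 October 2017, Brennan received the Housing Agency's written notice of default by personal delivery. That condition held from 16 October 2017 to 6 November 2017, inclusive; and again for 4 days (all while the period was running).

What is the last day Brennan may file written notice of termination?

39 days after 14 October 2017 is November 22, 2017.
Service was not by mail, so no mail extension applies.
From October 16, 2017 through November 6, 2017 inclusive is 22 days; tolling adds 22 days: November 22, 2017 + 22 days = December 14, 2017.
Tolling adds 4 days: December 14, 2017 + 4 days = December 18, 2017.
December 18, 2017 is a listed holiday. The next qualifying day is December 19, 2017.

December 19, 2017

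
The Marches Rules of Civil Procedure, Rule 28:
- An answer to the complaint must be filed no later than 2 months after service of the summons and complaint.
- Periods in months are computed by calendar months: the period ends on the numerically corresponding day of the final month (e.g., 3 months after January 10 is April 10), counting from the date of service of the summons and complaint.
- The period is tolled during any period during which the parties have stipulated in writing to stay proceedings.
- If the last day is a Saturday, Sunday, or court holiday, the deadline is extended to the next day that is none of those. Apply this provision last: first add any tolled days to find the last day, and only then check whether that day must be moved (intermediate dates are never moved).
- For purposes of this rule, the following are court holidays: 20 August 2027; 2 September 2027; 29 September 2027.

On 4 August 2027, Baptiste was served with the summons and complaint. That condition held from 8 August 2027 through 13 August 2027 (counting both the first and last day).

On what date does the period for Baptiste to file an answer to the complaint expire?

October 11, 2027

2 months after 4 August 2027 is October 4, 2027.
From August 8, 2027 through August 13, 2027 inclusive is 6 days; tolling adds 6 days: October 4, 2027 + 6 days = October 10, 2027.
October 10, 2027 is Sunday. The next qualifying day is October 11, 2027.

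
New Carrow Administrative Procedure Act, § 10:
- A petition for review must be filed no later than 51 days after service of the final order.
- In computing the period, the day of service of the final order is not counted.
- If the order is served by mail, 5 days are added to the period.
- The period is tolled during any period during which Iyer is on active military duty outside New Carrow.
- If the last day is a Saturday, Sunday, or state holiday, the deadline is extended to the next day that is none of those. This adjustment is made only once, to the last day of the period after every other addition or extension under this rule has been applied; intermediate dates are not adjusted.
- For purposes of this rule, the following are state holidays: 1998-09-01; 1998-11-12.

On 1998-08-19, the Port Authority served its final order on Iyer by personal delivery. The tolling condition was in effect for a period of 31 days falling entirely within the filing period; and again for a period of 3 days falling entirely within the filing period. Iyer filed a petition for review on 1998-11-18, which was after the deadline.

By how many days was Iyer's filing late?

51 days after 1998-08-19 is October 9, 1998.
Service was not by mail, so no mail extension applies.
Tolling adds 31 days: October 9, 1998 + 31 days = November 9, 1998.
Tolling adds 3 days: November 9, 1998 + 3 days = November 12, 1998.
November 12, 1998 is a listed holiday. The next qualifying day is November 13, 1998.
The deadline is November 13, 1998; from November 13, 1998 to November 18, 1998 is 5 days.

5 days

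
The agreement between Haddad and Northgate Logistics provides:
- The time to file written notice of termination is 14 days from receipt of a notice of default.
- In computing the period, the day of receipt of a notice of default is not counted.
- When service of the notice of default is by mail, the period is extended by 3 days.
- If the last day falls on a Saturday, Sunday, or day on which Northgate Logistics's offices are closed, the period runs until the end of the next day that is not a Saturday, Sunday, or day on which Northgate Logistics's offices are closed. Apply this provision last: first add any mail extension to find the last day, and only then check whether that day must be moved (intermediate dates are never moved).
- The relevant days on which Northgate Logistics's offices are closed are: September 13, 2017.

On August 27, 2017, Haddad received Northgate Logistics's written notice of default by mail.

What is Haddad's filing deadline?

14 days after August 27, 2017 is September 10, 2017.
Service was by mail, adding 3 days: September 10, 2017 + 3 days = September 13, 2017.
September 13, 2017 is a listed holiday. The next qualifying day is September 14, 2017.

September 14, 2017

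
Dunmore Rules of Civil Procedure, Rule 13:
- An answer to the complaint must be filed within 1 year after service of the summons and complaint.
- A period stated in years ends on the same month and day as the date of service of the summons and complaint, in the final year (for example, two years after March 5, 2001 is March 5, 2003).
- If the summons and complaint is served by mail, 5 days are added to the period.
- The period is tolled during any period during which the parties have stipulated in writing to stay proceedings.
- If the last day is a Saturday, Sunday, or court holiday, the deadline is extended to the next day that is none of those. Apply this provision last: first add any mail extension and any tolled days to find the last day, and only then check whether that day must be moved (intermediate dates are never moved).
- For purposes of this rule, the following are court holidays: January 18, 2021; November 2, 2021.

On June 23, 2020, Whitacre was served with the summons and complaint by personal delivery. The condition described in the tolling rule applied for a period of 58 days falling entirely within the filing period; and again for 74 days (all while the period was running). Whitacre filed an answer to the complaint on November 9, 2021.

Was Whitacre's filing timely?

No

1 year after June 23, 2020 is June 23, 2021.
Service was not by mail, so no mail extension applies.
Tolling adds 58 days: June 23, 2021 + 58 days = August 20, 2021.
Tolling adds 74 days: August 20, 2021 + 74 days = November 2, 2021.
November 2, 2021 is a listed holiday. The next qualifying day is November 3, 2021.
The deadline is November 3, 2021; the filing on November 9, 2021 is after that date.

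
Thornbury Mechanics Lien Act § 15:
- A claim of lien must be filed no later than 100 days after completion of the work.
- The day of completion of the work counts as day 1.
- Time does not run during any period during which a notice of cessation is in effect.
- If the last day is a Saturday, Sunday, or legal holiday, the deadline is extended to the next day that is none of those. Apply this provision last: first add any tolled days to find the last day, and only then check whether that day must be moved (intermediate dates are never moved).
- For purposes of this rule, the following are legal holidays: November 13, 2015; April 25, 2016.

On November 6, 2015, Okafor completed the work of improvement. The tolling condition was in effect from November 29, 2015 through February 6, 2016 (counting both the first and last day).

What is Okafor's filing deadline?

Counting November 6, 2015 as day 1, day 100 is February 13, 2016.
From November 29, 2015 through February 6, 2016 inclusive is 70 days; tolling adds 70 days: February 13, 2016 + 70 days = April 23, 2016.
April 23, 2016 is Saturday; April 24, 2016 is Sunday; April 25, 2016 is a listed holiday. The next qualifying day is April 26, 2016.

April 26, 2016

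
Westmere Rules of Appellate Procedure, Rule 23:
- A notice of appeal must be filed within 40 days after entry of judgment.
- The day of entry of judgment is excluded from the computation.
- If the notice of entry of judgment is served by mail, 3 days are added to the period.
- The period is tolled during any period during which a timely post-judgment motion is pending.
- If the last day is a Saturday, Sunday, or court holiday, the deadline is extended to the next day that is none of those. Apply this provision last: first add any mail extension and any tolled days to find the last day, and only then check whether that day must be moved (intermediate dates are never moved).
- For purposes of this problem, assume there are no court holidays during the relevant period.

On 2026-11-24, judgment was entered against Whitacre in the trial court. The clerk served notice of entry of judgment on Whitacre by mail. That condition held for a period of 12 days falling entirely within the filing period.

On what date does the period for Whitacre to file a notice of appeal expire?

40 days after 2026-11-24 is January 3, 2027.
Service was by mail, adding 3 days: January 3, 2027 + 3 days = January 6, 2027.
Tolling adds 12 days: January 6, 2027 + 12 days = January 18, 2027.
January 18, 2027 is a Monday and not a court holiday, so no extension applies.

January 18, 2027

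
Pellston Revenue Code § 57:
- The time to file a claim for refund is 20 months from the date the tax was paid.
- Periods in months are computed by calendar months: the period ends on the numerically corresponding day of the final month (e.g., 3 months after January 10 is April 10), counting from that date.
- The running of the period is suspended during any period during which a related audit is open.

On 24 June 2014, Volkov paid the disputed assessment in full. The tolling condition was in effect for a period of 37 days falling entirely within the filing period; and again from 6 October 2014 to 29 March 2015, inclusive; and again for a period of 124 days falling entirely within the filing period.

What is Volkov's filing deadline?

January 25, 2017

20 months after 24 June 2014 is February 24, 2016.
Tolling adds 37 days: February 24, 2016 + 37 days = April 1, 2016.
From October 6, 2014 through March 29, 2015 inclusive is 175 days; tolling adds 175 days: April 1, 2016 + 175 days = September 23, 2016.
Tolling adds 124 days: September 23, 2016 + 124 days = January 25, 2017.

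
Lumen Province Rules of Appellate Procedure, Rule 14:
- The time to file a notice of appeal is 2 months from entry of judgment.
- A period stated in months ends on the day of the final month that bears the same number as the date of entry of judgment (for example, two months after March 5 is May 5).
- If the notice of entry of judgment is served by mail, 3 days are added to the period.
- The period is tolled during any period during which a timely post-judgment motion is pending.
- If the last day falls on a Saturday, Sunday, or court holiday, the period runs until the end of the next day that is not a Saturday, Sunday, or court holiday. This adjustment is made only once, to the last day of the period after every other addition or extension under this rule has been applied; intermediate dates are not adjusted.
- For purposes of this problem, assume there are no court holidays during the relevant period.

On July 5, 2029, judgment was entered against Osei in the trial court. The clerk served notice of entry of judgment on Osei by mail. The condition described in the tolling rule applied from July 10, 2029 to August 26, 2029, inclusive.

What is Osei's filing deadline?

2 months after July 5, 2029 is September 5, 2029.
Service was by mail, adding 3 days: September 5, 2029 + 3 days = September 8, 2029.
From July 10, 2029 through August 26, 2029 inclusive is 48 days; tolling adds 48 days: September 8, 2029 + 48 days = October 26, 2029.
October 26, 2029 is a Friday and not a court holiday, so no extension applies.

October 26, 2029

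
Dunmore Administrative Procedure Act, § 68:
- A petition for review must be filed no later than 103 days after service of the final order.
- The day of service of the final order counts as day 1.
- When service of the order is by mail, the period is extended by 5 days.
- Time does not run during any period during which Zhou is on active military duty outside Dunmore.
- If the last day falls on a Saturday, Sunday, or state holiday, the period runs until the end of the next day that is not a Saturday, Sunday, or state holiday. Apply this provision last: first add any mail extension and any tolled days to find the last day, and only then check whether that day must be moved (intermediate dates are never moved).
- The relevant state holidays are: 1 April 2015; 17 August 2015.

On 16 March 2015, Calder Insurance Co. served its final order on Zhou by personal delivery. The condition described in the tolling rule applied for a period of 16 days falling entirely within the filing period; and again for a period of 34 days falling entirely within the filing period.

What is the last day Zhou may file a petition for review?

Counting 16 March 2015 as day 1, day 103 is June 26, 2015.
Service was not by mail, so no mail extension applies.
Tolling adds 16 days: June 26, 2015 + 16 days = July 12, 2015.
Tolling adds 34 days: July 12, 2015 + 34 days = August 15, 2015.
August 15, 2015 is Saturday; August 16, 2015 is Sunday; August 17, 2015 is a listed holiday. The next qualifying day is August 18, 2015.

August 18, 2015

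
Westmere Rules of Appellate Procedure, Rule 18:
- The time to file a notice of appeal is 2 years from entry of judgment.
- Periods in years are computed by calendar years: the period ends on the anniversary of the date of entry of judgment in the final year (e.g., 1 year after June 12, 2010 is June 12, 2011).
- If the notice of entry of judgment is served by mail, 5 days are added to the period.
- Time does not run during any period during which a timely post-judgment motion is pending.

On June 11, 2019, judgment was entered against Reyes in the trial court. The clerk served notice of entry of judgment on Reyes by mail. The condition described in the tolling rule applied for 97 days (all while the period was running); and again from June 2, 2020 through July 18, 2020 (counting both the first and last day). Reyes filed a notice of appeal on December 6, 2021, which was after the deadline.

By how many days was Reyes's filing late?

29 days

2 years after June 11, 2019 is June 11, 2021.
Service was by mail, adding 5 days: June 11, 2021 + 5 days = June 16, 2021.
Tolling adds 97 days: June 16, 2021 + 97 days = September 21, 2021.
From June 2, 2020 through July 18, 2020 inclusive is 47 days; tolling adds 47 days: September 21, 2021 + 47 days = November 7, 2021.
The deadline is November 7, 2021; from November 7, 2021 to December 6, 2021 is 29 days.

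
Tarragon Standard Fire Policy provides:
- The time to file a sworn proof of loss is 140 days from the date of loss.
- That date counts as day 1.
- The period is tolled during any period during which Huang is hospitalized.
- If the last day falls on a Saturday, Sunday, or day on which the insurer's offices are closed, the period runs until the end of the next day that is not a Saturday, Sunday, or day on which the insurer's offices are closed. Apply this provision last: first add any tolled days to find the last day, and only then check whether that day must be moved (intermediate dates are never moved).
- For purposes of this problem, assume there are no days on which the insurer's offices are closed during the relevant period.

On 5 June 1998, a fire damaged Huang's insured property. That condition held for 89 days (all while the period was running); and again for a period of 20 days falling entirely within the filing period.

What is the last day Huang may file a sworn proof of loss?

Counting 5 June 1998 as day 1, day 140 is October 22, 1998.
Tolling adds 89 days: October 22, 1998 + 89 days = January 19, 1999.
Tolling adds 20 days: January 19, 1999 + 20 days = February 8, 1999.
February 8, 1999 is a Monday and not a day on which the insurer's offices are closed, so no extension applies.

February 8, 1999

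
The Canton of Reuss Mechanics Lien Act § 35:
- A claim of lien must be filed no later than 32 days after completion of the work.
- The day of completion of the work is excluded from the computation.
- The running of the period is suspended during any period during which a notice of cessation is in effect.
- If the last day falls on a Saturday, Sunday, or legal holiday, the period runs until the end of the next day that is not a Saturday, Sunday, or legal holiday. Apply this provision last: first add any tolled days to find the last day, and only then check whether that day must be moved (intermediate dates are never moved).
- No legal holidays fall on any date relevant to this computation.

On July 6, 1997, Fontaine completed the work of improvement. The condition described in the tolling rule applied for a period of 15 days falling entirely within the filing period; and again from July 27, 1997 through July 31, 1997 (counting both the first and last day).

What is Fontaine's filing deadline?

32 days after July 6, 1997 is August 7, 1997.
Tolling adds 15 days: August 7, 1997 + 15 days = August 22, 1997.
From July 27, 1997 through July 31, 1997 inclusive is 5 days; tolling adds 5 days: August 22, 1997 + 5 days = August 27, 1997.
August 27, 1997 is a Wednesday and not a legal holiday, so no extension applies.

August 27, 1997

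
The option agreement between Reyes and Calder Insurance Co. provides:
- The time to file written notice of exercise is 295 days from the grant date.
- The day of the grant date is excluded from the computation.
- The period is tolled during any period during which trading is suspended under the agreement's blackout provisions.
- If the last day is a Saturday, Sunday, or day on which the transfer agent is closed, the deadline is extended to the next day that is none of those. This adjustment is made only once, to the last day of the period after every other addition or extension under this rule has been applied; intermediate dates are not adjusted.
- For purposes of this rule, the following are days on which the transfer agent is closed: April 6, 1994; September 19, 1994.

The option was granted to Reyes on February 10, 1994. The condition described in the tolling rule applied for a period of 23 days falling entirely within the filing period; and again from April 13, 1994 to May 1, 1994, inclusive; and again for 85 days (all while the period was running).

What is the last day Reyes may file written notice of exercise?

April 10, 1995

295 days after February 10, 1994 is December 2, 1994.
Tolling adds 23 days: December 2, 1994 + 23 days = December 25, 1994.
From April 13, 1994 through May 1, 1994 inclusive is 19 days; tolling adds 19 days: December 25, 1994 + 19 days = January 13, 1995.
Tolling adds 85 days: January 13, 1995 + 85 days = April 8, 1995.
April 8, 1995 is Saturday; April 9, 1995 is Sunday. The next qualifying day is April 10, 1995.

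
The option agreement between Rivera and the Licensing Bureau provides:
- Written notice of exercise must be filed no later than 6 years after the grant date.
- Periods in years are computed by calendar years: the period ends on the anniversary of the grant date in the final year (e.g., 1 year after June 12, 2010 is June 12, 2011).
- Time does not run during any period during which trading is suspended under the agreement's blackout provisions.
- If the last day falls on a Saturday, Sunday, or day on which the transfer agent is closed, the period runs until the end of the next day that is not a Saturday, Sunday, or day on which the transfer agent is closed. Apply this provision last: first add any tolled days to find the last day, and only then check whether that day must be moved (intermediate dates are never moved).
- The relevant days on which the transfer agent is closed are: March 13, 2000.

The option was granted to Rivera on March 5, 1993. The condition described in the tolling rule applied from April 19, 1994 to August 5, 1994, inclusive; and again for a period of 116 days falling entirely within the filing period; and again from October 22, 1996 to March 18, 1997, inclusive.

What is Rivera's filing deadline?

March 14, 2000

6 years after March 5, 1993 is March 5, 1999.
From April 19, 1994 through August 5, 1994 inclusive is 109 days; tolling adds 109 days: March 5, 1999 + 109 days = June 22, 1999.
Tolling adds 116 days: June 22, 1999 + 116 days = October 16, 1999.
From October 22, 1996 through March 18, 1997 inclusive is 148 days; tolling adds 148 days: October 16, 1999 + 148 days = March 12, 2000.
March 12, 2000 is Sunday; March 13, 2000 is a listed holiday. The next qualifying day is March 14, 2000.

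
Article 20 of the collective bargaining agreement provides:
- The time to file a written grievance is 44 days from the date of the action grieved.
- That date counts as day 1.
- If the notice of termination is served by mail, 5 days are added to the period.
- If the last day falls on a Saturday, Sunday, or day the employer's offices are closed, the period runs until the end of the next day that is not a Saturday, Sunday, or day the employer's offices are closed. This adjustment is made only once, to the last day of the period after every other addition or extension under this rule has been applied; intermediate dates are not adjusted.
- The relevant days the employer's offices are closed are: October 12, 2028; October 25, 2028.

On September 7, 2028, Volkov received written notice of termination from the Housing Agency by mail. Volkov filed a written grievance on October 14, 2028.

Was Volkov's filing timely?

Yes

Counting September 7, 2028 as day 1, day 44 is October 20, 2028.
Service was by mail, adding 5 days: October 20, 2028 + 5 days = October 25, 2028.
October 25, 2028 is a listed holiday. The next qualifying day is October 26, 2028.
The deadline is October 26, 2028; the filing on October 14, 2028 is on or before that date.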